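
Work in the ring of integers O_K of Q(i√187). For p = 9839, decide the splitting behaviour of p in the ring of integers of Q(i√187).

p splits

d = -187 ≡ 1 (mod 4), so O_K = ℤ[(1+√-187)/2] and disc(K) = d = -187.
disc(K) = -187 is not divisible by 9839; 9839 is unramified.
Euler's criterion: (-187)^4919 mod 9839 = 1. Thus (-187|9839) = 1.
(-187/9839) = 1, so 9839 splits.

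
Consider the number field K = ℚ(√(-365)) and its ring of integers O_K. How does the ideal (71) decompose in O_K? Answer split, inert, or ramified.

remains prime (inert)

d = -365 ≡ 3 (mod 4), so O_K = ℤ[√-365] and disc(K) = 4d = -1460.
71 ∤ -1460, so 71 is unramified.
Euler's criterion: (-365)^35 mod 71 = 70. Thus (-365|71) = -1.
(-365/71) = -1, so 71 is inert.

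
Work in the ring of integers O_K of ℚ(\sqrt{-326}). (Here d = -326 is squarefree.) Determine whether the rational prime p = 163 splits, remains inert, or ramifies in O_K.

163 is ramified

Since -326 ≢ 1 mod 4, the ring of integers is ℤ[√-326] with discriminant 4·(-326) = -1304.
163 divides disc(K) = -1304, so 163 ramifies.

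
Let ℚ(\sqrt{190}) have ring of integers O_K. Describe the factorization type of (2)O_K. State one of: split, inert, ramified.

d = 190 ≡ 2 (mod 4), so O_K = ℤ[√190] and disc(K) = 4d = 760.
Ramification test: 2 | 760. The prime 2 ramifies in K.

p ramifies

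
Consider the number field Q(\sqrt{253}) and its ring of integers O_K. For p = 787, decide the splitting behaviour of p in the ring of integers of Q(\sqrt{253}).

253 mod 4 = 1, hence disc K = 253 and O_K = ℤ[(1+√253)/2].
disc(K) = 253 is not divisible by 787; 787 is unramified.
(253/787) = 253^393 mod 787 = 1, giving Legendre symbol 1.
(253/787) = 1, so 787 splits.

787 splits in O_K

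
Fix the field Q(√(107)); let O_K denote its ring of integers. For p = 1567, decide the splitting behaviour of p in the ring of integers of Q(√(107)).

inert — (1567) stays prime in O_K

d = 107 ≡ 3 (mod 4), so O_K = ℤ[√107] and disc(K) = 4d = 428.
disc(K) = 428 is not divisible by 1567; 1567 is unramified.
(107/1567) = 107^783 mod 1567 = 1566, giving Legendre symbol -1.
(107/1567) = -1, so 1567 is inert.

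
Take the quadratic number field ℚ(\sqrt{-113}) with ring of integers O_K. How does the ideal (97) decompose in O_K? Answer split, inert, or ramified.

split — (97) = 𝔭₁𝔭₂ with 𝔭₁ ≠ 𝔭₂

-113 mod 4 = 3, hence disc K = 4·(-113) = -452 and O_K = ℤ[√-113].
disc(K) = -452 is not divisible by 97; 97 is unramified.
(-113/97) = 81^48 mod 97 = 1, giving Legendre symbol 1.
Legendre symbol 1 ⇒ 97 is split.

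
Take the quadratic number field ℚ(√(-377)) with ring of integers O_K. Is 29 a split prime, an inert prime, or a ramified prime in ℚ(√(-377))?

-377 mod 4 = 3, hence disc K = 4·(-377) = -1508 and O_K = ℤ[√-377].
disc(K) = -1508 = 29·(-52), so p = 29 is ramified.

ramified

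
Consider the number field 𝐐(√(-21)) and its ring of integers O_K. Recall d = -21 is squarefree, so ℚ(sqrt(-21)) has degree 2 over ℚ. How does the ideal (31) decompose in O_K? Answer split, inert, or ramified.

Since -21 ≢ 1 mod 4, the ring of integers is ℤ[√-21] with discriminant 4·(-21) = -84.
31 ∤ -84, so 31 is unramified.
Legendre symbol by Euler's criterion: (-21/31) ≡ (-21)^15 ≡ 1 (mod 31), i.e. (-21/31) = 1.
d is a quadratic residue mod p, hence 31 splits in O_K.

p splits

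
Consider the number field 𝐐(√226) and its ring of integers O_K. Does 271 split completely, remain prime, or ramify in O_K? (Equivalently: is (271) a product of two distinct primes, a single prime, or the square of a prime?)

p is inert

Since 226 ≢ 1 mod 4, the ring of integers is ℤ[√226] with discriminant 4·226 = 904.
Since gcd(271, 904) = 1 the prime 271 does not ramify.
Legendre symbol by Euler's criterion: (226/271) ≡ 226^135 ≡ 270 (mod 271), i.e. (226/271) = -1.
Legendre symbol -1 ⇒ 271 is inert.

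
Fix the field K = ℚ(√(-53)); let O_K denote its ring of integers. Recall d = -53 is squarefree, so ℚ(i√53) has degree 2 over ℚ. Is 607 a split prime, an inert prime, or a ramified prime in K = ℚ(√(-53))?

-53 mod 4 = 3, hence disc K = 4·(-53) = -212 and O_K = ℤ[√-53].
disc(K) = -212 is not divisible by 607; 607 is unramified.
Legendre symbol by Euler's criterion: (-53/607) ≡ (-53)^303 ≡ 606 (mod 607), i.e. (-53/607) = -1.
d is a non-residue mod p, hence 607 remains inert in O_K.

inert — (607) stays prime in O_K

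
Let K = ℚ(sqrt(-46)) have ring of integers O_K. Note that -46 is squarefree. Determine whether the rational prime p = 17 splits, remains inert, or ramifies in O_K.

d = -46 ≡ 2 (mod 4), so O_K = ℤ[√-46] and disc(K) = 4d = -184.
disc(K) = -184 is not divisible by 17; 17 is unramified.
Euler's criterion: (-46)^8 mod 17 = 16. Thus (-46|17) = -1.
Legendre symbol -1 ⇒ 17 is inert.

p is inert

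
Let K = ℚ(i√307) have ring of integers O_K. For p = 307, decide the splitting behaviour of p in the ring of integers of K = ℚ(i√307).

-307 mod 4 = 1, hence disc K = -307 and O_K = ℤ[(1+√-307)/2].
disc(K) = -307 = 307·(-1), so p = 307 is ramified.

ramified — (307) = 𝔭²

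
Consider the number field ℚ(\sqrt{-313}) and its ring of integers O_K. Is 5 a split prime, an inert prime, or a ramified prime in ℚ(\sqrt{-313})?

d = -313 ≡ 3 (mod 4), so O_K = ℤ[√-313] and disc(K) = 4d = -1252.
5 ∤ -1252, so 5 is unramified.
Legendre symbol by Euler's criterion: (-313/5) ≡ (-313)^2 ≡ 4 (mod 5), i.e. (-313/5) = -1.
Legendre symbol -1 ⇒ 5 is inert.

5 remains inert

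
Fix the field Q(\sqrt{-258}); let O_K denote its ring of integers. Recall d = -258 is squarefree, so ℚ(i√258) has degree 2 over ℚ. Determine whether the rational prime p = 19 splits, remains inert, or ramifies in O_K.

Since -258 ≢ 1 mod 4, the ring of integers is ℤ[√-258] with discriminant 4·(-258) = -1032.
disc(K) = -1032 is not divisible by 19; 19 is unramified.
(-258/19) = 8^9 mod 19 = 18, giving Legendre symbol -1.
d is a non-residue mod p, hence 19 remains inert in O_K.

p is inert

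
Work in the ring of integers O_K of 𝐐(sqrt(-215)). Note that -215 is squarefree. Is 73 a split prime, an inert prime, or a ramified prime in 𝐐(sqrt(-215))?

Since -215 ≡ 1 mod 4, the ring of integers is ℤ[(1+√-215)/2] with discriminant -215.
73 ∤ -215, so 73 is unramified.
(-215/73) = 4^36 mod 73 = 1, giving Legendre symbol 1.
d is a quadratic residue mod p, hence 73 splits in O_K.

splits completely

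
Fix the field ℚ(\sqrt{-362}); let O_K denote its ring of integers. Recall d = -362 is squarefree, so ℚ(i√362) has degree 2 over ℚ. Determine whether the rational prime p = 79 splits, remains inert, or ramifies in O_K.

-362 mod 4 = 2, hence disc K = 4·(-362) = -1448 and O_K = ℤ[√-362].
79 ∤ -1448, so 79 is unramified.
Euler's criterion: (-362)^39 mod 79 = 78. Thus (-362|79) = -1.
Legendre symbol -1 ⇒ 79 is inert.

inert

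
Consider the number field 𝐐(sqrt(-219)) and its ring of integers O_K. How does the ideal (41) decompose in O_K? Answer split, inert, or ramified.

inert — (41) stays prime in O_K

Since -219 ≡ 1 mod 4, the ring of integers is ℤ[(1+√-219)/2] with discriminant -219.
disc(K) = -219 is not divisible by 41; 41 is unramified.
Compute (-219/41) via Euler: 27^((41-1)/2) mod 41 = 40, so (-219/41) = -1.
d is a non-residue mod p, hence 41 remains inert in O_K.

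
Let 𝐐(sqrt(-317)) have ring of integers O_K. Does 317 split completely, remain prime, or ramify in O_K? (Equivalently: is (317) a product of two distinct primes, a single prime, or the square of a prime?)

ramified

Since -317 ≢ 1 mod 4, the ring of integers is ℤ[√-317] with discriminant 4·(-317) = -1268.
disc(K) = -1268 = 317·(-4), so p = 317 is ramified.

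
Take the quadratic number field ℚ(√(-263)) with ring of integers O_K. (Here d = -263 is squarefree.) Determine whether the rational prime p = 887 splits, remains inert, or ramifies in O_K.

split — (887) = 𝔭₁𝔭₂ with 𝔭₁ ≠ 𝔭₂

d = -263 ≡ 1 (mod 4), so O_K = ℤ[(1+√-263)/2] and disc(K) = d = -263.
887 ∤ -263, so 887 is unramified.
Euler's criterion: (-263)^443 mod 887 = 1. Thus (-263|887) = 1.
(-263/887) = 1, so 887 splits.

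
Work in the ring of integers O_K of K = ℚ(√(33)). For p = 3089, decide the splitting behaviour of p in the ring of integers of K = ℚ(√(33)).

33 mod 4 = 1, hence disc K = 33 and O_K = ℤ[(1+√33)/2].
disc(K) = 33 is not divisible by 3089; 3089 is unramified.
(33/3089) = 33^1544 mod 3089 = 3088, giving Legendre symbol -1.
Legendre symbol -1 ⇒ 3089 is inert.

remains prime (inert)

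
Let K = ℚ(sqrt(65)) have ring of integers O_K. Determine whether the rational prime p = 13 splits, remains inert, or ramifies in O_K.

ramified — (13) = 𝔭²

65 mod 4 = 1, hence disc K = 65 and O_K = ℤ[(1+√65)/2].
Ramification test: 13 | 65. The prime 13 ramifies in K.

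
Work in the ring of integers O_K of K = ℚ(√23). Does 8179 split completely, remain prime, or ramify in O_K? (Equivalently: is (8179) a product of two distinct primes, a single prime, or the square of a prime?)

split — (8179) = 𝔭₁𝔭₂ with 𝔭₁ ≠ 𝔭₂

Since 23 ≢ 1 mod 4, the ring of integers is ℤ[√23] with discriminant 4·23 = 92.
disc(K) = 92 is not divisible by 8179; 8179 is unramified.
Compute (23/8179) via Euler: 23^((8179-1)/2) mod 8179 = 1, so (23/8179) = 1.
Legendre symbol 1 ⇒ 8179 is split.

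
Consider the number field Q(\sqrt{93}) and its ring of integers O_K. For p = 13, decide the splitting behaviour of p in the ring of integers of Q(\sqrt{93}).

93 mod 4 = 1, hence disc K = 93 and O_K = ℤ[(1+√93)/2].
disc(K) = 93 is not divisible by 13; 13 is unramified.
Euler's criterion: 93^6 mod 13 = 12. Thus (93|13) = -1.
(93/13) = -1, so 13 is inert.

inert — (13) stays prime in O_K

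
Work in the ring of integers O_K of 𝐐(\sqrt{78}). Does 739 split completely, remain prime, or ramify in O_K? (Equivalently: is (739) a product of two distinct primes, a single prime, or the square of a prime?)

739 remains inert

Since 78 ≢ 1 mod 4, the ring of integers is ℤ[√78] with discriminant 4·78 = 312.
disc(K) = 312 is not divisible by 739; 739 is unramified.
(78/739) = 78^369 mod 739 = 738, giving Legendre symbol -1.
Legendre symbol -1 ⇒ 739 is inert.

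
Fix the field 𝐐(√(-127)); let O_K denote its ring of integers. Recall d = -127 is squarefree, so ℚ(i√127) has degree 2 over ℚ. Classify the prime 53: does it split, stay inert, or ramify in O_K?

d = -127 ≡ 1 (mod 4), so O_K = ℤ[(1+√-127)/2] and disc(K) = d = -127.
53 ∤ -127, so 53 is unramified.
Legendre symbol by Euler's criterion: (-127/53) ≡ (-127)^26 ≡ 52 (mod 53), i.e. (-127/53) = -1.
Legendre symbol -1 ⇒ 53 is inert.

inert — (53) stays prime in O_K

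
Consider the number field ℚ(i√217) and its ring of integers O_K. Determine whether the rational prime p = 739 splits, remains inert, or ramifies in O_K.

p splits

Since -217 ≢ 1 mod 4, the ring of integers is ℤ[√-217] with discriminant 4·(-217) = -868.
Since gcd(739, -868) = 1 the prime 739 does not ramify.
(-217/739) = 522^369 mod 739 = 1, giving Legendre symbol 1.
Legendre symbol 1 ⇒ 739 is split.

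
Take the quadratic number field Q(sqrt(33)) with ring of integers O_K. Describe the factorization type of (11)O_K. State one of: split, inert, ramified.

33 mod 4 = 1, hence disc K = 33 and O_K = ℤ[(1+√33)/2].
disc(K) = 33 = 11·3, so p = 11 is ramified.

11 is ramified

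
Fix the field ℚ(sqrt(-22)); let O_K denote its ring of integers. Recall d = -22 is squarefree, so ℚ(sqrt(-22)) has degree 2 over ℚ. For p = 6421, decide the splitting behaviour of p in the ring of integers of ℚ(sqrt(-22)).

Since -22 ≢ 1 mod 4, the ring of integers is ℤ[√-22] with discriminant 4·(-22) = -88.
Since gcd(6421, -88) = 1 the prime 6421 does not ramify.
Compute (-22/6421) via Euler: 6399^((6421-1)/2) mod 6421 = 1, so (-22/6421) = 1.
Legendre symbol 1 ⇒ 6421 is split.

p splits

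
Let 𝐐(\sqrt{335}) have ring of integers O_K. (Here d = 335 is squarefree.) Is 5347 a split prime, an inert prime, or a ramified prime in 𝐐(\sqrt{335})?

Since 335 ≢ 1 mod 4, the ring of integers is ℤ[√335] with discriminant 4·335 = 1340.
disc(K) = 1340 is not divisible by 5347; 5347 is unramified.
(335/5347) = 335^2673 mod 5347 = 1, giving Legendre symbol 1.
Legendre symbol 1 ⇒ 5347 is split.

p splits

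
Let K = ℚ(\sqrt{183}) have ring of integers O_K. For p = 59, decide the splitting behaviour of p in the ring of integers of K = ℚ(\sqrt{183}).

183 mod 4 = 3, hence disc K = 4·183 = 732 and O_K = ℤ[√183].
Since gcd(59, 732) = 1 the prime 59 does not ramify.
Legendre symbol by Euler's criterion: (183/59) ≡ 183^29 ≡ 58 (mod 59), i.e. (183/59) = -1.
d is a non-residue mod p, hence 59 remains inert in O_K.

inert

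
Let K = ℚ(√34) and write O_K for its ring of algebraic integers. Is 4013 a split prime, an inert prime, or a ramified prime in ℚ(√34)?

d = 34 ≡ 2 (mod 4), so O_K = ℤ[√34] and disc(K) = 4d = 136.
Since gcd(4013, 136) = 1 the prime 4013 does not ramify.
Euler's criterion: 34^2006 mod 4013 = 4012. Thus (34|4013) = -1.
d is a non-residue mod p, hence 4013 remains inert in O_K.

p is inert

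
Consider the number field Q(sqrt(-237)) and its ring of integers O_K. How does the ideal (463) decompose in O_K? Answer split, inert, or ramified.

463 splits in O_K

d = -237 ≡ 3 (mod 4), so O_K = ℤ[√-237] and disc(K) = 4d = -948.
Since gcd(463, -948) = 1 the prime 463 does not ramify.
Legendre symbol by Euler's criterion: (-237/463) ≡ (-237)^231 ≡ 1 (mod 463), i.e. (-237/463) = 1.
(-237/463) = 1, so 463 splits.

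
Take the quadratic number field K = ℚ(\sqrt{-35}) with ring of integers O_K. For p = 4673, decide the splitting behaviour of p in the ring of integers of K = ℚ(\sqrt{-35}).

remains prime (inert)

-35 mod 4 = 1, hence disc K = -35 and O_K = ℤ[(1+√-35)/2].
disc(K) = -35 is not divisible by 4673; 4673 is unramified.
Legendre symbol by Euler's criterion: (-35/4673) ≡ (-35)^2336 ≡ 4672 (mod 4673), i.e. (-35/4673) = -1.
d is a non-residue mod p, hence 4673 remains inert in O_K.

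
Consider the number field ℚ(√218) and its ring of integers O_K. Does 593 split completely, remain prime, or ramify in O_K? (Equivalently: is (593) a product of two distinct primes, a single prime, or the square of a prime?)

d = 218 ≡ 2 (mod 4), so O_K = ℤ[√218] and disc(K) = 4d = 872.
disc(K) = 872 is not divisible by 593; 593 is unramified.
Compute (218/593) via Euler: 218^((593-1)/2) mod 593 = 1, so (218/593) = 1.
(218/593) = 1, so 593 splits.

split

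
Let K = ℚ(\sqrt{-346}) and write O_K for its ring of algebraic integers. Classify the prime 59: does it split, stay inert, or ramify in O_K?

p is inert

d = -346 ≡ 2 (mod 4), so O_K = ℤ[√-346] and disc(K) = 4d = -1384.
59 ∤ -1384, so 59 is unramified.
Euler's criterion: (-346)^29 mod 59 = 58. Thus (-346|59) = -1.
(-346/59) = -1, so 59 is inert.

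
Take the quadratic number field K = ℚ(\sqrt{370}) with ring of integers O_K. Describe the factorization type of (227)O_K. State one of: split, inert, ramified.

370 mod 4 = 2, hence disc K = 4·370 = 1480 and O_K = ℤ[√370].
disc(K) = 1480 is not divisible by 227; 227 is unramified.
(370/227) = 143^113 mod 227 = 226, giving Legendre symbol -1.
Legendre symbol -1 ⇒ 227 is inert.

227 remains inert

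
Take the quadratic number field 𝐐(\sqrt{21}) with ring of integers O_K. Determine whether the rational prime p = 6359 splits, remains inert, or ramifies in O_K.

splits completely

d = 21 ≡ 1 (mod 4), so O_K = ℤ[(1+√21)/2] and disc(K) = d = 21.
6359 ∤ 21, so 6359 is unramified.
Euler's criterion: 21^3179 mod 6359 = 1. Thus (21|6359) = 1.
d is a quadratic residue mod p, hence 6359 splits in O_K.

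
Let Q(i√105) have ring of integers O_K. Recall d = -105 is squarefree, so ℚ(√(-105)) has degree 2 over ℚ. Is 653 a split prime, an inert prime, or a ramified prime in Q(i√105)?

split — (653) = 𝔭₁𝔭₂ with 𝔭₁ ≠ 𝔭₂

-105 mod 4 = 3, hence disc K = 4·(-105) = -420 and O_K = ℤ[√-105].
653 ∤ -420, so 653 is unramified.
Legendre symbol by Euler's criterion: (-105/653) ≡ (-105)^326 ≡ 1 (mod 653), i.e. (-105/653) = 1.
(-105/653) = 1, so 653 splits.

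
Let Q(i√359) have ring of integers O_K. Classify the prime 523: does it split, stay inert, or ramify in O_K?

-359 mod 4 = 1, hence disc K = -359 and O_K = ℤ[(1+√-359)/2].
523 ∤ -359, so 523 is unramified.
Compute (-359/523) via Euler: 164^((523-1)/2) mod 523 = 1, so (-359/523) = 1.
d is a quadratic residue mod p, hence 523 splits in O_K.

split — (523) = 𝔭₁𝔭₂ with 𝔭₁ ≠ 𝔭₂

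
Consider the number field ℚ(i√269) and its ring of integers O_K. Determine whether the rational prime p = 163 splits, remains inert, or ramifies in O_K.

p splits

-269 mod 4 = 3, hence disc K = 4·(-269) = -1076 and O_K = ℤ[√-269].
163 ∤ -1076, so 163 is unramified.
Legendre symbol by Euler's criterion: (-269/163) ≡ (-269)^81 ≡ 1 (mod 163), i.e. (-269/163) = 1.
Legendre symbol 1 ⇒ 163 is split.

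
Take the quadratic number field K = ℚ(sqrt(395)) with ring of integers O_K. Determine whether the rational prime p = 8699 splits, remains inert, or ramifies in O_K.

395 mod 4 = 3, hence disc K = 4·395 = 1580 and O_K = ℤ[√395].
Since gcd(8699, 1580) = 1 the prime 8699 does not ramify.
Compute (395/8699) via Euler: 395^((8699-1)/2) mod 8699 = 8698, so (395/8699) = -1.
d is a non-residue mod p, hence 8699 remains inert in O_K.

inert — (8699) stays prime in O_K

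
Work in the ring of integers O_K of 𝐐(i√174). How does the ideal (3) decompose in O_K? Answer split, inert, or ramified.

3 is ramified

-174 mod 4 = 2, hence disc K = 4·(-174) = -696 and O_K = ℤ[√-174].
Ramification test: 3 | -696. The prime 3 ramifies in K.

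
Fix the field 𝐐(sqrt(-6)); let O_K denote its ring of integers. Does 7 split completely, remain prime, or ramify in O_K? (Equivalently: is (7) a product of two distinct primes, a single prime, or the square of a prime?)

Since -6 ≢ 1 mod 4, the ring of integers is ℤ[√-6] with discriminant 4·(-6) = -24.
Since gcd(7, -24) = 1 the prime 7 does not ramify.
Compute (-6/7) via Euler: 1^((7-1)/2) mod 7 = 1, so (-6/7) = 1.
d is a quadratic residue mod p, hence 7 splits in O_K.

splits completely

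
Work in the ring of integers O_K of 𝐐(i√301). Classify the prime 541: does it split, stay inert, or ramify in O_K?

splits completely

-301 mod 4 = 3, hence disc K = 4·(-301) = -1204 and O_K = ℤ[√-301].
disc(K) = -1204 is not divisible by 541; 541 is unramified.
Compute (-301/541) via Euler: 240^((541-1)/2) mod 541 = 1, so (-301/541) = 1.
(-301/541) = 1, so 541 splits.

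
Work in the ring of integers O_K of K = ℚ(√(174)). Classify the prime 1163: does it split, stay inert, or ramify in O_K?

174 mod 4 = 2, hence disc K = 4·174 = 696 and O_K = ℤ[√174].
1163 ∤ 696, so 1163 is unramified.
(174/1163) = 174^581 mod 1163 = 1, giving Legendre symbol 1.
d is a quadratic residue mod p, hence 1163 splits in O_K.

splits completely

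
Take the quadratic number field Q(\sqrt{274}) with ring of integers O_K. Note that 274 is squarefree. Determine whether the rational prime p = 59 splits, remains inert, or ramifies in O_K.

p is inert

Since 274 ≢ 1 mod 4, the ring of integers is ℤ[√274] with discriminant 4·274 = 1096.
59 ∤ 1096, so 59 is unramified.
Legendre symbol by Euler's criterion: (274/59) ≡ 274^29 ≡ 58 (mod 59), i.e. (274/59) = -1.
Legendre symbol -1 ⇒ 59 is inert.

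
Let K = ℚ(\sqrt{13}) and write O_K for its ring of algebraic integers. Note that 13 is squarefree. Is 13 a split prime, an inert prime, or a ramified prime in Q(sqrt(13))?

ramified

Since 13 ≡ 1 mod 4, the ring of integers is ℤ[(1+√13)/2] with discriminant 13.
disc(K) = 13 = 13·1, so p = 13 is ramified.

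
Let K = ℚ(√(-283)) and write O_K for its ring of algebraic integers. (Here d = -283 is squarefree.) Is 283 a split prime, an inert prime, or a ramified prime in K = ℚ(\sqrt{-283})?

ramified — (283) = 𝔭²

Since -283 ≡ 1 mod 4, the ring of integers is ℤ[(1+√-283)/2] with discriminant -283.
disc(K) = -283 = 283·(-1), so p = 283 is ramified.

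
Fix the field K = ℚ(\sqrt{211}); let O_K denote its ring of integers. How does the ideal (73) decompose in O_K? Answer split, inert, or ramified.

Since 211 ≢ 1 mod 4, the ring of integers is ℤ[√211] with discriminant 4·211 = 844.
Since gcd(73, 844) = 1 the prime 73 does not ramify.
Euler's criterion: 211^36 mod 73 = 1. Thus (211|73) = 1.
d is a quadratic residue mod p, hence 73 splits in O_K.

split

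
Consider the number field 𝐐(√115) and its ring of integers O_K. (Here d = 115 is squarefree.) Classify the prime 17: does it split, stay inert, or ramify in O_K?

Since 115 ≢ 1 mod 4, the ring of integers is ℤ[√115] with discriminant 4·115 = 460.
17 ∤ 460, so 17 is unramified.
Legendre symbol by Euler's criterion: (115/17) ≡ 115^8 ≡ 1 (mod 17), i.e. (115/17) = 1.
d is a quadratic residue mod p, hence 17 splits in O_K.

split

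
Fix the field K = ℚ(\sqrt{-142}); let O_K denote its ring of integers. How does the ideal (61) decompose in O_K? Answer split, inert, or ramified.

-142 mod 4 = 2, hence disc K = 4·(-142) = -568 and O_K = ℤ[√-142].
disc(K) = -568 is not divisible by 61; 61 is unramified.
(-142/61) = 41^30 mod 61 = 1, giving Legendre symbol 1.
d is a quadratic residue mod p, hence 61 splits in O_K.

split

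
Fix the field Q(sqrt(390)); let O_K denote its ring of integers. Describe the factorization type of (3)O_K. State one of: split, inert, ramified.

3 is ramified

d = 390 ≡ 2 (mod 4), so O_K = ℤ[√390] and disc(K) = 4d = 1560.
disc(K) = 1560 = 3·520, so p = 3 is ramified.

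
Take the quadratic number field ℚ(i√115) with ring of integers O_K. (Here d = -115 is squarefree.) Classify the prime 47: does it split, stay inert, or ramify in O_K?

Since -115 ≡ 1 mod 4, the ring of integers is ℤ[(1+√-115)/2] with discriminant -115.
disc(K) = -115 is not divisible by 47; 47 is unramified.
(-115/47) = 26^23 mod 47 = 46, giving Legendre symbol -1.
Legendre symbol -1 ⇒ 47 is inert.

inert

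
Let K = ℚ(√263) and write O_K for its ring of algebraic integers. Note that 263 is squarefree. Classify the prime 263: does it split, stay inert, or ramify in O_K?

263 mod 4 = 3, hence disc K = 4·263 = 1052 and O_K = ℤ[√263].
disc(K) = 1052 = 263·4, so p = 263 is ramified.

ramifies in O_K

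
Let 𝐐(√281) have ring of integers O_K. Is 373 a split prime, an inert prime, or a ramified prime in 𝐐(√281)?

inert

d = 281 ≡ 1 (mod 4), so O_K = ℤ[(1+√281)/2] and disc(K) = d = 281.
373 ∤ 281, so 373 is unramified.
Compute (281/373) via Euler: 281^((373-1)/2) mod 373 = 372, so (281/373) = -1.
Legendre symbol -1 ⇒ 373 is inert.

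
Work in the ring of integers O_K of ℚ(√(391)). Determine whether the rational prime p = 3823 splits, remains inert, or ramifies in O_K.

Since 391 ≢ 1 mod 4, the ring of integers is ℤ[√391] with discriminant 4·391 = 1564.
disc(K) = 1564 is not divisible by 3823; 3823 is unramified.
Compute (391/3823) via Euler: 391^((3823-1)/2) mod 3823 = 1, so (391/3823) = 1.
Legendre symbol 1 ⇒ 3823 is split.

split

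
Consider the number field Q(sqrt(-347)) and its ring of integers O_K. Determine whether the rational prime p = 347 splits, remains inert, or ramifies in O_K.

ramified — (347) = 𝔭²

-347 mod 4 = 1, hence disc K = -347 and O_K = ℤ[(1+√-347)/2].
disc(K) = -347 = 347·(-1), so p = 347 is ramified.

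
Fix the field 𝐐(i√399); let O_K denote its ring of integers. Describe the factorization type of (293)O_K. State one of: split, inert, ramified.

inert

d = -399 ≡ 1 (mod 4), so O_K = ℤ[(1+√-399)/2] and disc(K) = d = -399.
293 ∤ -399, so 293 is unramified.
(-399/293) = 187^146 mod 293 = 292, giving Legendre symbol -1.
Legendre symbol -1 ⇒ 293 is inert.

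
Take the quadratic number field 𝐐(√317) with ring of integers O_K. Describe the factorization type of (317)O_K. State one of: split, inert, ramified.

d = 317 ≡ 1 (mod 4), so O_K = ℤ[(1+√317)/2] and disc(K) = d = 317.
disc(K) = 317 = 317·1, so p = 317 is ramified.

p ramifies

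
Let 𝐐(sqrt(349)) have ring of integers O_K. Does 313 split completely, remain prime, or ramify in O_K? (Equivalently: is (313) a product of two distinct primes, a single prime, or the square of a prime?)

d = 349 ≡ 1 (mod 4), so O_K = ℤ[(1+√349)/2] and disc(K) = d = 349.
disc(K) = 349 is not divisible by 313; 313 is unramified.
(349/313) = 36^156 mod 313 = 1, giving Legendre symbol 1.
Legendre symbol 1 ⇒ 313 is split.

split — (313) = 𝔭₁𝔭₂ with 𝔭₁ ≠ 𝔭₂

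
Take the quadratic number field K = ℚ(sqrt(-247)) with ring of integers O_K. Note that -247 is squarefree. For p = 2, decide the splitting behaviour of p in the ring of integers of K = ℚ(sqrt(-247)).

2 splits in O_K

Since -247 ≡ 1 mod 4, the ring of integers is ℤ[(1+√-247)/2] with discriminant -247.
Since gcd(2, -247) = 1 the prime 2 does not ramify.
For p = 2 with d ≡ 1 (mod 4): d mod 8 = 1, so 2 splits.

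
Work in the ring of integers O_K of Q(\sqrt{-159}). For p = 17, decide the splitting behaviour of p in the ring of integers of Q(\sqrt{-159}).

Since -159 ≡ 1 mod 4, the ring of integers is ℤ[(1+√-159)/2] with discriminant -159.
disc(K) = -159 is not divisible by 17; 17 is unramified.
Legendre symbol by Euler's criterion: (-159/17) ≡ (-159)^8 ≡ 16 (mod 17), i.e. (-159/17) = -1.
d is a non-residue mod p, hence 17 remains inert in O_K.

inert — (17) stays prime in O_K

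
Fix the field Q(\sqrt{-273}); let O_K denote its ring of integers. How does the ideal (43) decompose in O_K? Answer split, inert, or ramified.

Since -273 ≢ 1 mod 4, the ring of integers is ℤ[√-273] with discriminant 4·(-273) = -1092.
43 ∤ -1092, so 43 is unramified.
(-273/43) = 28^21 mod 43 = 42, giving Legendre symbol -1.
Legendre symbol -1 ⇒ 43 is inert.

remains prime (inert)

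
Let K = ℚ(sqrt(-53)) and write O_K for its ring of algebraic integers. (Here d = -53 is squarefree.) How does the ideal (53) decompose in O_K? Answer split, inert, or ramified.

d = -53 ≡ 3 (mod 4), so O_K = ℤ[√-53] and disc(K) = 4d = -212.
Ramification test: 53 | -212. The prime 53 ramifies in K.

ramified — (53) = 𝔭²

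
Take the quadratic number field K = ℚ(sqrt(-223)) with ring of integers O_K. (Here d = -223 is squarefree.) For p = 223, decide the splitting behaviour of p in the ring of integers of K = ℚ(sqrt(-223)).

Since -223 ≡ 1 mod 4, the ring of integers is ℤ[(1+√-223)/2] with discriminant -223.
disc(K) = -223 = 223·(-1), so p = 223 is ramified.

223 is ramified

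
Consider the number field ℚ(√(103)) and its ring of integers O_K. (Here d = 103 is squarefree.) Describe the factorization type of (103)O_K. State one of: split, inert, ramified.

Since 103 ≢ 1 mod 4, the ring of integers is ℤ[√103] with discriminant 4·103 = 412.
Ramification test: 103 | 412. The prime 103 ramifies in K.

ramified — (103) = 𝔭²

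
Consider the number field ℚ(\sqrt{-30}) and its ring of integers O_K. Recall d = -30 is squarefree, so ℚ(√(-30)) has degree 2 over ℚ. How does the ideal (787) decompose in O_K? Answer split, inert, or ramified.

split — (787) = 𝔭₁𝔭₂ with 𝔭₁ ≠ 𝔭₂

Since -30 ≢ 1 mod 4, the ring of integers is ℤ[√-30] with discriminant 4·(-30) = -120.
Since gcd(787, -120) = 1 the prime 787 does not ramify.
(-30/787) = 757^393 mod 787 = 1, giving Legendre symbol 1.
Legendre symbol 1 ⇒ 787 is split.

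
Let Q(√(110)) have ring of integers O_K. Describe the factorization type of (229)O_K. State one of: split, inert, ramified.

inert

110 mod 4 = 2, hence disc K = 4·110 = 440 and O_K = ℤ[√110].
disc(K) = 440 is not divisible by 229; 229 is unramified.
Euler's criterion: 110^114 mod 229 = 228. Thus (110|229) = -1.
d is a non-residue mod p, hence 229 remains inert in O_K.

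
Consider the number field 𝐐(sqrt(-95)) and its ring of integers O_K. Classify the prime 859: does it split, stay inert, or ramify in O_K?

Since -95 ≡ 1 mod 4, the ring of integers is ℤ[(1+√-95)/2] with discriminant -95.
Since gcd(859, -95) = 1 the prime 859 does not ramify.
Compute (-95/859) via Euler: 764^((859-1)/2) mod 859 = 1, so (-95/859) = 1.
d is a quadratic residue mod p, hence 859 splits in O_K.

859 splits in O_K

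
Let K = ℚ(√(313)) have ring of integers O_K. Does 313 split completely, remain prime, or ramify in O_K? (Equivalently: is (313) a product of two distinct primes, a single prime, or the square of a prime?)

Since 313 ≡ 1 mod 4, the ring of integers is ℤ[(1+√313)/2] with discriminant 313.
313 divides disc(K) = 313, so 313 ramifies.

p ramifies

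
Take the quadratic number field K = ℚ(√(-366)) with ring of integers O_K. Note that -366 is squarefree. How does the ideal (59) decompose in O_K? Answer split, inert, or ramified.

d = -366 ≡ 2 (mod 4), so O_K = ℤ[√-366] and disc(K) = 4d = -1464.
disc(K) = -1464 is not divisible by 59; 59 is unramified.
Euler's criterion: (-366)^29 mod 59 = 58. Thus (-366|59) = -1.
d is a non-residue mod p, hence 59 remains inert in O_K.

inert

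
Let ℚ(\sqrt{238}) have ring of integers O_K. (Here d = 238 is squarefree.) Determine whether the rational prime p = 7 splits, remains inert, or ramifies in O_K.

p ramifies

Since 238 ≢ 1 mod 4, the ring of integers is ℤ[√238] with discriminant 4·238 = 952.
7 divides disc(K) = 952, so 7 ramifies.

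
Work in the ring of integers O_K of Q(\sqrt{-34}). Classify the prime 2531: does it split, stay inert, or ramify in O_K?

Since -34 ≢ 1 mod 4, the ring of integers is ℤ[√-34] with discriminant 4·(-34) = -136.
Since gcd(2531, -136) = 1 the prime 2531 does not ramify.
Legendre symbol by Euler's criterion: (-34/2531) ≡ (-34)^1265 ≡ 1 (mod 2531), i.e. (-34/2531) = 1.
d is a quadratic residue mod p, hence 2531 splits in O_K.

p splits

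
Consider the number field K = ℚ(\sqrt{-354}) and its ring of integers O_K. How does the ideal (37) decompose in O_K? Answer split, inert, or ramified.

split — (37) = 𝔭₁𝔭₂ with 𝔭₁ ≠ 𝔭₂

-354 mod 4 = 2, hence disc K = 4·(-354) = -1416 and O_K = ℤ[√-354].
Since gcd(37, -1416) = 1 the prime 37 does not ramify.
(-354/37) = 16^18 mod 37 = 1, giving Legendre symbol 1.
d is a quadratic residue mod p, hence 37 splits in O_K.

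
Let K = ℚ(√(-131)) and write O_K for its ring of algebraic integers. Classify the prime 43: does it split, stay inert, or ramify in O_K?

Since -131 ≡ 1 mod 4, the ring of integers is ℤ[(1+√-131)/2] with discriminant -131.
43 ∤ -131, so 43 is unramified.
Compute (-131/43) via Euler: 41^((43-1)/2) mod 43 = 1, so (-131/43) = 1.
d is a quadratic residue mod p, hence 43 splits in O_K.

43 splits in O_K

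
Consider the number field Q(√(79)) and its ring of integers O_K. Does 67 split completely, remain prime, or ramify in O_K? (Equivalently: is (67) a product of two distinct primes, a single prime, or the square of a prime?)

Since 79 ≢ 1 mod 4, the ring of integers is ℤ[√79] with discriminant 4·79 = 316.
67 ∤ 316, so 67 is unramified.
(79/67) = 12^33 mod 67 = 66, giving Legendre symbol -1.
Legendre symbol -1 ⇒ 67 is inert.

67 remains inert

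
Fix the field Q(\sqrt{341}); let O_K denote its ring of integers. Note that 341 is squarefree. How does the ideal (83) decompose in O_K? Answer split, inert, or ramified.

split — (83) = 𝔭₁𝔭₂ with 𝔭₁ ≠ 𝔭₂

341 mod 4 = 1, hence disc K = 341 and O_K = ℤ[(1+√341)/2].
disc(K) = 341 is not divisible by 83; 83 is unramified.
Euler's criterion: 341^41 mod 83 = 1. Thus (341|83) = 1.
(341/83) = 1, so 83 splits.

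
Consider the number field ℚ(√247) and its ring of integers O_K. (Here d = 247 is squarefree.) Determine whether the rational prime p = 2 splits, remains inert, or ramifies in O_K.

ramified — (2) = 𝔭²

d = 247 ≡ 3 (mod 4), so O_K = ℤ[√247] and disc(K) = 4d = 988.
disc(K) = 988 = 2·494, so p = 2 is ramified.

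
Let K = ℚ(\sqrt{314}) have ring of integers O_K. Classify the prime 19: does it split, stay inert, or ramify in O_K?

314 mod 4 = 2, hence disc K = 4·314 = 1256 and O_K = ℤ[√314].
19 ∤ 1256, so 19 is unramified.
Euler's criterion: 314^9 mod 19 = 18. Thus (314|19) = -1.
Legendre symbol -1 ⇒ 19 is inert.

remains prime (inert)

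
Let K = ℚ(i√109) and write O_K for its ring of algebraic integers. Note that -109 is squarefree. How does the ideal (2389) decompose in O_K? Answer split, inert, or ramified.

-109 mod 4 = 3, hence disc K = 4·(-109) = -436 and O_K = ℤ[√-109].
2389 ∤ -436, so 2389 is unramified.
Legendre symbol by Euler's criterion: (-109/2389) ≡ (-109)^1194 ≡ 1 (mod 2389), i.e. (-109/2389) = 1.
d is a quadratic residue mod p, hence 2389 splits in O_K.

split — (2389) = 𝔭₁𝔭₂ with 𝔭₁ ≠ 𝔭₂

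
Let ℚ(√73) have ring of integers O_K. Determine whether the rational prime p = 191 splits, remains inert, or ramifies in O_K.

Since 73 ≡ 1 mod 4, the ring of integers is ℤ[(1+√73)/2] with discriminant 73.
Since gcd(191, 73) = 1 the prime 191 does not ramify.
Legendre symbol by Euler's criterion: (73/191) ≡ 73^95 ≡ 190 (mod 191), i.e. (73/191) = -1.
Legendre symbol -1 ⇒ 191 is inert.

remains prime (inert)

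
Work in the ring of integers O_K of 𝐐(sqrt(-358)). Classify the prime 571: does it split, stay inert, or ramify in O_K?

d = -358 ≡ 2 (mod 4), so O_K = ℤ[√-358] and disc(K) = 4d = -1432.
571 ∤ -1432, so 571 is unramified.
Euler's criterion: (-358)^285 mod 571 = 1. Thus (-358|571) = 1.
(-358/571) = 1, so 571 splits.

split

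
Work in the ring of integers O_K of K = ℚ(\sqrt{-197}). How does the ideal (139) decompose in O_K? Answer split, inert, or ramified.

split — (139) = 𝔭₁𝔭₂ with 𝔭₁ ≠ 𝔭₂

Since -197 ≢ 1 mod 4, the ring of integers is ℤ[√-197] with discriminant 4·(-197) = -788.
139 ∤ -788, so 139 is unramified.
Euler's criterion: (-197)^69 mod 139 = 1. Thus (-197|139) = 1.
Legendre symbol 1 ⇒ 139 is split.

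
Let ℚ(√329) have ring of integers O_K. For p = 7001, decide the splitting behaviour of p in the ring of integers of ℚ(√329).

p is inert

Since 329 ≡ 1 mod 4, the ring of integers is ℤ[(1+√329)/2] with discriminant 329.
disc(K) = 329 is not divisible by 7001; 7001 is unramified.
(329/7001) = 329^3500 mod 7001 = 7000, giving Legendre symbol -1.
Legendre symbol -1 ⇒ 7001 is inert.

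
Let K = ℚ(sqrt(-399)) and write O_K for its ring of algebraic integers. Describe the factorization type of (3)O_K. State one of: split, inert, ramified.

p ramifies

-399 mod 4 = 1, hence disc K = -399 and O_K = ℤ[(1+√-399)/2].
3 divides disc(K) = -399, so 3 ramifies.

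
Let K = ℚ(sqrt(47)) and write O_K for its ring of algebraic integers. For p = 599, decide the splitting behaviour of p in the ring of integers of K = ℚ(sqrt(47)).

split — (599) = 𝔭₁𝔭₂ with 𝔭₁ ≠ 𝔭₂

Since 47 ≢ 1 mod 4, the ring of integers is ℤ[√47] with discriminant 4·47 = 188.
599 ∤ 188, so 599 is unramified.
Compute (47/599) via Euler: 47^((599-1)/2) mod 599 = 1, so (47/599) = 1.
d is a quadratic residue mod p, hence 599 splits in O_K.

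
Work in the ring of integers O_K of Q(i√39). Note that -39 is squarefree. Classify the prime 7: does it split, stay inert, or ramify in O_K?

inert — (7) stays prime in O_K

d = -39 ≡ 1 (mod 4), so O_K = ℤ[(1+√-39)/2] and disc(K) = d = -39.
Since gcd(7, -39) = 1 the prime 7 does not ramify.
Euler's criterion: (-39)^3 mod 7 = 6. Thus (-39|7) = -1.
(-39/7) = -1, so 7 is inert.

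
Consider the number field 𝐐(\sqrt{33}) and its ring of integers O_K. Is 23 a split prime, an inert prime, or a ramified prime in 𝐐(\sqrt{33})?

Since 33 ≡ 1 mod 4, the ring of integers is ℤ[(1+√33)/2] with discriminant 33.
disc(K) = 33 is not divisible by 23; 23 is unramified.
Compute (33/23) via Euler: 10^((23-1)/2) mod 23 = 22, so (33/23) = -1.
(33/23) = -1, so 23 is inert.

inert — (23) stays prime in O_K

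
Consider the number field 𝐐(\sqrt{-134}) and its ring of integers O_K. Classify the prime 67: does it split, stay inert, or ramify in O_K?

ramifies in O_K

-134 mod 4 = 2, hence disc K = 4·(-134) = -536 and O_K = ℤ[√-134].
disc(K) = -536 = 67·(-8), so p = 67 is ramified.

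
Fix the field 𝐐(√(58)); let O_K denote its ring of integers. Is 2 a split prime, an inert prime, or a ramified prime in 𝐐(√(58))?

Since 58 ≢ 1 mod 4, the ring of integers is ℤ[√58] with discriminant 4·58 = 232.
Ramification test: 2 | 232. The prime 2 ramifies in K.

ramifies in O_K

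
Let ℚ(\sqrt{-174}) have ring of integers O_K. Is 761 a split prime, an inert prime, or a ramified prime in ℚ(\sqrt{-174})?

d = -174 ≡ 2 (mod 4), so O_K = ℤ[√-174] and disc(K) = 4d = -696.
disc(K) = -696 is not divisible by 761; 761 is unramified.
Euler's criterion: (-174)^380 mod 761 = 760. Thus (-174|761) = -1.
Legendre symbol -1 ⇒ 761 is inert.

remains prime (inert)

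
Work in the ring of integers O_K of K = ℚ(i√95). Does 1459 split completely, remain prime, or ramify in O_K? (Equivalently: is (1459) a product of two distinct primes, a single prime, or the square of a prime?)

Since -95 ≡ 1 mod 4, the ring of integers is ℤ[(1+√-95)/2] with discriminant -95.
disc(K) = -95 is not divisible by 1459; 1459 is unramified.
Euler's criterion: (-95)^729 mod 1459 = 1458. Thus (-95|1459) = -1.
Legendre symbol -1 ⇒ 1459 is inert.

inert — (1459) stays prime in O_K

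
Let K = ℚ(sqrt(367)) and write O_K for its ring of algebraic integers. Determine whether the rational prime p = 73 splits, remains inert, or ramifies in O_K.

367 mod 4 = 3, hence disc K = 4·367 = 1468 and O_K = ℤ[√367].
73 ∤ 1468, so 73 is unramified.
(367/73) = 2^36 mod 73 = 1, giving Legendre symbol 1.
(367/73) = 1, so 73 splits.

splits completely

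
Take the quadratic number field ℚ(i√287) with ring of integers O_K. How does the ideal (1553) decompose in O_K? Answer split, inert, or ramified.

-287 mod 4 = 1, hence disc K = -287 and O_K = ℤ[(1+√-287)/2].
disc(K) = -287 is not divisible by 1553; 1553 is unramified.
Compute (-287/1553) via Euler: 1266^((1553-1)/2) mod 1553 = 1552, so (-287/1553) = -1.
d is a non-residue mod p, hence 1553 remains inert in O_K.

inert — (1553) stays prime in O_K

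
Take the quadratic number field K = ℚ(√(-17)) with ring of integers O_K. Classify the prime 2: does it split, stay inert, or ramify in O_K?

Since -17 ≢ 1 mod 4, the ring of integers is ℤ[√-17] with discriminant 4·(-17) = -68.
disc(K) = -68 = 2·(-34), so p = 2 is ramified.

p ramifies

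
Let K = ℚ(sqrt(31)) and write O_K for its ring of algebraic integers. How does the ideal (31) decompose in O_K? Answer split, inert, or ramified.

31 is ramified

31 mod 4 = 3, hence disc K = 4·31 = 124 and O_K = ℤ[√31].
disc(K) = 124 = 31·4, so p = 31 is ramified.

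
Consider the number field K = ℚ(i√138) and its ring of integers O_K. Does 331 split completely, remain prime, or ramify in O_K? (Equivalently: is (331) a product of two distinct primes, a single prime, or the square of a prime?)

p splits

d = -138 ≡ 2 (mod 4), so O_K = ℤ[√-138] and disc(K) = 4d = -552.
331 ∤ -552, so 331 is unramified.
Euler's criterion: (-138)^165 mod 331 = 1. Thus (-138|331) = 1.
d is a quadratic residue mod p, hence 331 splits in O_K.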